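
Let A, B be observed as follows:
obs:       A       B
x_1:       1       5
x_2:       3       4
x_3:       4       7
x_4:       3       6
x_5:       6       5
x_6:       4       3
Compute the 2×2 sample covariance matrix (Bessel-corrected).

Step 1 — column means:
  mean(A) = (1 + 3 + 4 + 3 + 6 + 4) / 6 = 21/6 = 3.5
  mean(B) = (5 + 4 + 7 + 6 + 5 + 3) / 6 = 30/6 = 5

Step 2 — sample covariance S[i,j] = (1/(n-1)) · Σ_k (x_{k,i} - mean_i) · (x_{k,j} - mean_j), with n-1 = 5.
  S[A,A] = ((-2.5)·(-2.5) + (-0.5)·(-0.5) + (0.5)·(0.5) + (-0.5)·(-0.5) + (2.5)·(2.5) + (0.5)·(0.5)) / 5 = 13.5/5 = 2.7
  S[A,B] = ((-2.5)·(0) + (-0.5)·(-1) + (0.5)·(2) + (-0.5)·(1) + (2.5)·(0) + (0.5)·(-2)) / 5 = 0/5 = 0
  S[B,B] = ((0)·(0) + (-1)·(-1) + (2)·(2) + (1)·(1) + (0)·(0) + (-2)·(-2)) / 5 = 10/5 = 2

S is symmetric (S[j,i] = S[i,j]). Assembling:

S = [[2.7, 0],
 [0, 2]]


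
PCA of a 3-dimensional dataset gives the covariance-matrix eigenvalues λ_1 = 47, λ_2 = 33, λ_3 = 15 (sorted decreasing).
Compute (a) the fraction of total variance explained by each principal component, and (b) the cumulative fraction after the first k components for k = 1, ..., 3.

Step 1 — total variance = trace(Sigma) = Σ λ_i = 47 + 33 + 15 = 95.

Step 2 — fraction explained by component i = λ_i / Σ λ:
  PC1: 47/95 = 0.4947
  PC2: 33/95 = 0.3474
  PC3: 15/95 = 0.1579

Step 3 — cumulative fraction after k components = (λ_1 + ... + λ_k) / Σ λ:
  k = 1: 47/95 = 0.4947
  k = 2: (47 + 33)/95 = 80/95 = 0.8421
  k = 3: (47 + 33 + 15)/95 = 95/95 = 1

Summary (fraction, with percent):

explained: PC1 0.4947 (49.47%), PC2 0.3474 (34.74%), PC3 0.1579 (15.79%);  cumulative: 0.4947, 0.8421, 1


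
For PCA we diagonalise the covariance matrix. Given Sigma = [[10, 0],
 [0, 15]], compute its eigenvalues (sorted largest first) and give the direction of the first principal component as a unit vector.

Step 1 — characteristic polynomial of 2×2 Sigma:
  det(Sigma - λI) = λ² - trace · λ + det = 0.
  trace = 10 + 15 = 25, det = 10·15 - (0)² = 150.
Step 2 — discriminant:
  Δ = trace² - 4·det = 625 - 600 = 25.
Step 3 — eigenvalues:
  λ = (trace ± √Δ)/2 = (25 ± 5)/2,
  λ_1 = 15,  λ_2 = 10.

Step 4 — unit eigenvector for λ_1: Sigma is diagonal, so its eigenvectors are the coordinate axes. λ_1 = 15 is the diagonal entry on the second coordinate axis, hence
  v_1 = (0, 1) (||v_1|| = 1).

λ_1 = 15,  λ_2 = 10;  v_1 ≈ (0, 1)


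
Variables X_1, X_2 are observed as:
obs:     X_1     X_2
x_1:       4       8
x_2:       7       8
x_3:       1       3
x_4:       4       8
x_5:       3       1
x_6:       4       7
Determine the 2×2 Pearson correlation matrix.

Step 1 — column means:
  mean(X_1) = (4 + 7 + 1 + 4 + 3 + 4) / 6 = 23/6 = 3.8333
  mean(X_2) = (8 + 8 + 3 + 8 + 1 + 7) / 6 = 35/6 = 5.8333

Step 2 — sample variances and covariances s[i,j] = (1/(n-1)) · Σ_k (x_{k,i} - mean_i) · (x_{k,j} - mean_j), with n-1 = 5:
  s[X_1,X_1] = ((0.1667)·(0.1667) + (3.1667)·(3.1667) + (-2.8333)·(-2.8333) + (0.1667)·(0.1667) + (-0.8333)·(-0.8333) + (0.1667)·(0.1667)) / 5 = 18.8333/5 = 3.7667
  s[X_1,X_2] = ((0.1667)·(2.1667) + (3.1667)·(2.1667) + (-2.8333)·(-2.8333) + (0.1667)·(2.1667) + (-0.8333)·(-4.8333) + (0.1667)·(1.1667)) / 5 = 19.8333/5 = 3.9667
  s[X_2,X_2] = ((2.1667)·(2.1667) + (2.1667)·(2.1667) + (-2.8333)·(-2.8333) + (2.1667)·(2.1667) + (-4.8333)·(-4.8333) + (1.1667)·(1.1667)) / 5 = 46.8333/5 = 9.3667
  Sample standard deviations s_i = √(s[i,i]):
  s(X_1) = √(3.7667) = 1.9408
  s(X_2) = √(9.3667) = 3.0605

Step 3 — r_{ij} = s_{ij} / (s_i · s_j):
  r[X_1,X_1] = 1 (diagonal).
  r[X_1,X_2] = 3.9667 / (1.9408 · 3.0605) = 3.9667 / 5.9398 = 0.6678
  r[X_2,X_2] = 1 (diagonal).

R is symmetric with unit diagonal. Assembling:

R = [[1, 0.6678],
 [0.6678, 1]]


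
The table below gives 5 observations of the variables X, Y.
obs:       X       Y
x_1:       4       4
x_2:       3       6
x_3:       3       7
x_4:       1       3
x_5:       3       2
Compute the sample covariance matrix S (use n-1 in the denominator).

Step 1 — column means:
  mean(X) = (4 + 3 + 3 + 1 + 3) / 5 = 14/5 = 2.8
  mean(Y) = (4 + 6 + 7 + 3 + 2) / 5 = 22/5 = 4.4

Step 2 — sample covariance S[i,j] = (1/(n-1)) · Σ_k (x_{k,i} - mean_i) · (x_{k,j} - mean_j), with n-1 = 4.
  S[X,X] = ((1.2)·(1.2) + (0.2)·(0.2) + (0.2)·(0.2) + (-1.8)·(-1.8) + (0.2)·(0.2)) / 4 = 4.8/4 = 1.2
  S[X,Y] = ((1.2)·(-0.4) + (0.2)·(1.6) + (0.2)·(2.6) + (-1.8)·(-1.4) + (0.2)·(-2.4)) / 4 = 2.4/4 = 0.6
  S[Y,Y] = ((-0.4)·(-0.4) + (1.6)·(1.6) + (2.6)·(2.6) + (-1.4)·(-1.4) + (-2.4)·(-2.4)) / 4 = 17.2/4 = 4.3

S is symmetric (S[j,i] = S[i,j]). Assembling:

S = [[1.2, 0.6],
 [0.6, 4.3]]


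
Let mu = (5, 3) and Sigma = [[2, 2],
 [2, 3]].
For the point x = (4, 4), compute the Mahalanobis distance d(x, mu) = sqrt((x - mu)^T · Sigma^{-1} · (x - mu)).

Step 1 — centre the observation: (x - mu) = (-1, 1).

Step 2 — invert Sigma. det(Sigma) = 2·3 - (2)² = 2.
  Sigma^{-1} = (1/det) · [[d, -b], [-b, a]] = [[1.5, -1],
 [-1, 1]].

Step 3 — form the quadratic (x - mu)^T · Sigma^{-1} · (x - mu):
  Sigma^{-1} · (x - mu) = (-2.5, 2).
  (x - mu)^T · [Sigma^{-1} · (x - mu)] = (-1)·(-2.5) + (1)·(2) = 4.5.

Step 4 — take square root: d = √(4.5) ≈ 2.1213.

d(x, mu) = √(4.5) ≈ 2.1213


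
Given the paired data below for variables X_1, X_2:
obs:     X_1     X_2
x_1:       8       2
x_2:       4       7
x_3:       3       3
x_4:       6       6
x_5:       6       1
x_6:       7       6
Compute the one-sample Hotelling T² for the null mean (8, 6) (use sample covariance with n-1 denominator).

Step 1 — sample mean vector:
  mean(X_1) = (8 + 4 + 3 + 6 + 6 + 7) / 6 = 34/6 = 5.6667
  mean(X_2) = (2 + 7 + 3 + 6 + 1 + 6) / 6 = 25/6 = 4.1667
  x̄ = (5.6667, 4.1667),  deviation x̄ - mu_0 = (5.6667, 4.1667) - (8, 6) = (-2.3333, -1.8333).

Step 2 — sample covariance matrix, S[i,j] = (1/(n-1)) · Σ_k (x_{k,i} - mean_i) · (x_{k,j} - mean_j), divisor n-1 = 5:
  S[X_1,X_1] = ((2.3333)·(2.3333) + (-1.6667)·(-1.6667) + (-2.6667)·(-2.6667) + (0.3333)·(0.3333) + (0.3333)·(0.3333) + (1.3333)·(1.3333)) / 5 = 17.3333/5 = 3.4667
  S[X_1,X_2] = ((2.3333)·(-2.1667) + (-1.6667)·(2.8333) + (-2.6667)·(-1.1667) + (0.3333)·(1.8333) + (0.3333)·(-3.1667) + (1.3333)·(1.8333)) / 5 = -4.6667/5 = -0.9333
  S[X_2,X_2] = ((-2.1667)·(-2.1667) + (2.8333)·(2.8333) + (-1.1667)·(-1.1667) + (1.8333)·(1.8333) + (-3.1667)·(-3.1667) + (1.8333)·(1.8333)) / 5 = 30.8333/5 = 6.1667
  S = [[3.4667, -0.9333],
 [-0.9333, 6.1667]].

Step 3 — invert S. det(S) = 3.4667·6.1667 - (-0.9333)² = 20.5067.
  S^{-1} = (1/det) · [[d, -b], [-b, a]] = [[0.3007, 0.0455],
 [0.0455, 0.1691]].

Step 4 — quadratic form (x̄ - mu_0)^T · S^{-1} · (x̄ - mu_0):
  S^{-1} · (x̄ - mu_0) = (-0.7851, -0.4161),
  (x̄ - mu_0)^T · [...] = (-2.3333)·(-0.7851) + (-1.8333)·(-0.4161) = 2.5948.

Step 5 — scale by n: T² = 6 · 2.5948 = 15.5689.

T² ≈ 15.5689


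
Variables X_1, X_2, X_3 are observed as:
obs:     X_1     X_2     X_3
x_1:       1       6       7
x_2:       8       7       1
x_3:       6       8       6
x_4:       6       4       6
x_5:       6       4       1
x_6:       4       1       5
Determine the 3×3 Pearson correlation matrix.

Step 1 — column means:
  mean(X_1) = (1 + 8 + 6 + 6 + 6 + 4) / 6 = 31/6 = 5.1667
  mean(X_2) = (6 + 7 + 8 + 4 + 4 + 1) / 6 = 30/6 = 5
  mean(X_3) = (7 + 1 + 6 + 6 + 1 + 5) / 6 = 26/6 = 4.3333

Step 2 — sample variances and covariances s[i,j] = (1/(n-1)) · Σ_k (x_{k,i} - mean_i) · (x_{k,j} - mean_j), with n-1 = 5:
  s[X_1,X_1] = ((-4.1667)·(-4.1667) + (2.8333)·(2.8333) + (0.8333)·(0.8333) + (0.8333)·(0.8333) + (0.8333)·(0.8333) + (-1.1667)·(-1.1667)) / 5 = 28.8333/5 = 5.7667
  s[X_1,X_2] = ((-4.1667)·(1) + (2.8333)·(2) + (0.8333)·(3) + (0.8333)·(-1) + (0.8333)·(-1) + (-1.1667)·(-4)) / 5 = 7/5 = 1.4
  s[X_1,X_3] = ((-4.1667)·(2.6667) + (2.8333)·(-3.3333) + (0.8333)·(1.6667) + (0.8333)·(1.6667) + (0.8333)·(-3.3333) + (-1.1667)·(0.6667)) / 5 = -21.3333/5 = -4.2667
  s[X_2,X_2] = ((1)·(1) + (2)·(2) + (3)·(3) + (-1)·(-1) + (-1)·(-1) + (-4)·(-4)) / 5 = 32/5 = 6.4
  s[X_2,X_3] = ((1)·(2.6667) + (2)·(-3.3333) + (3)·(1.6667) + (-1)·(1.6667) + (-1)·(-3.3333) + (-4)·(0.6667)) / 5 = 0/5 = 0
  s[X_3,X_3] = ((2.6667)·(2.6667) + (-3.3333)·(-3.3333) + (1.6667)·(1.6667) + (1.6667)·(1.6667) + (-3.3333)·(-3.3333) + (0.6667)·(0.6667)) / 5 = 35.3333/5 = 7.0667
  Sample standard deviations s_i = √(s[i,i]):
  s(X_1) = √(5.7667) = 2.4014
  s(X_2) = √(6.4) = 2.5298
  s(X_3) = √(7.0667) = 2.6583

Step 3 — r_{ij} = s_{ij} / (s_i · s_j):
  r[X_1,X_1] = 1 (diagonal).
  r[X_1,X_2] = 1.4 / (2.4014 · 2.5298) = 1.4 / 6.0751 = 0.2304
  r[X_1,X_3] = -4.2667 / (2.4014 · 2.6583) = -4.2667 / 6.3837 = -0.6684
  r[X_2,X_2] = 1 (diagonal).
  r[X_2,X_3] = 0 / (2.5298 · 2.6583) = 0 / 6.7251 = 0
  r[X_3,X_3] = 1 (diagonal).

R is symmetric with unit diagonal. Assembling:

R = [[1, 0.2304, -0.6684],
 [0.2304, 1, 0],
 [-0.6684, 0, 1]]


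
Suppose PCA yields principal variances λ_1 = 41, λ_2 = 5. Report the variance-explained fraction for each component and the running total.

Step 1 — total variance = trace(Sigma) = Σ λ_i = 41 + 5 = 46.

Step 2 — fraction explained by component i = λ_i / Σ λ:
  PC1: 41/46 = 0.8913
  PC2: 5/46 = 0.1087

Step 3 — cumulative fraction after k components = (λ_1 + ... + λ_k) / Σ λ:
  k = 1: 41/46 = 0.8913
  k = 2: (41 + 5)/46 = 46/46 = 1

Summary (fraction, with percent):

explained: PC1 0.8913 (89.13%), PC2 0.1087 (10.87%);  cumulative: 0.8913, 1


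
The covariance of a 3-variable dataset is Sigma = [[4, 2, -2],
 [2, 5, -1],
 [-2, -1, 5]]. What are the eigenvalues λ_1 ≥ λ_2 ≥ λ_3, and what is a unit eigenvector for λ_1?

Step 1 — characteristic polynomial p(λ) = det(λI - Sigma) = λ³ - tr·λ² + c_1·λ - det, where tr = trace, c_1 = sum of the principal 2×2 minors, det = det(Sigma):
  tr = 4 + 5 + 5 = 14,
  c_1 = (4·5 - (2)²) + (4·5 - (-2)²) + (5·5 - (-1)²) = 16 + 16 + 24 = 56,
  det = 4·(5·5 - (-1)²) - (2)·((2)·5 - (-1)·(-2)) + (-2)·((2)·(-1) - 5·(-2)) = 4·(24) - (2)·(8) + (-2)·(8) = 64.
  So p(λ) = λ³ - 14λ² + 56λ - 64.
Step 2 — look for an integer root (rational root theorem: any rational root is an integer divisor of 64). Testing λ = 2:
  p(2) = 8 - 56 + 112 - 64 = 0  ✓
  Dividing out (λ - 2): p(λ) = (λ - 2)(λ² - 12λ + 32).
Step 3 — remaining eigenvalues from the quadratic λ² - 12λ + 32 = 0:
  Δ = 12² - 4·32 = 144 - 128 = 16,  λ = (12 ± √16)/2 = (12 ± 4)/2 = 8 or 4.
  Sorted: λ_1 = 8,  λ_2 = 4,  λ_3 = 2  (check: sum = 14 = tr ✓).

Step 4 — unit eigenvector for λ_1 = 8: v spans the null space of (Sigma - λ_1 I), whose rows are
  r_1 = (-4, 2, -2),  r_2 = (2, -3, -1),  r_3 = (-2, -1, -3).
  v is orthogonal to every row, so take v ∝ r_1 × r_2 = ((2)·(-1) - (-2)·(-3), (-2)·(2) - (-4)·(-1), (-4)·(-3) - (2)·(2)) = (-8, -8, 8).
  Rescale (divide by 8; multiply by -1 so the first nonzero entry is positive): u = (1, 1, -1).
  ||u|| = √((1)² + (1)² + (-1)²) = √(3) ≈ 1.7321,  v_1 = u/||u|| ≈ (0.5774, 0.5774, -0.5774) (||v_1|| = 1).

λ_1 = 8,  λ_2 = 4,  λ_3 = 2;  v_1 ≈ (0.5774, 0.5774, -0.5774)


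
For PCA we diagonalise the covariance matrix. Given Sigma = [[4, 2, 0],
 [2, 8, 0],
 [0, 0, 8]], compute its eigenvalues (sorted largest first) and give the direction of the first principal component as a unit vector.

Step 1 — characteristic polynomial p(λ) = det(λI - Sigma) = λ³ - tr·λ² + c_1·λ - det, where tr = trace, c_1 = sum of the principal 2×2 minors, det = det(Sigma):
  tr = 4 + 8 + 8 = 20,
  c_1 = (4·8 - (2)²) + (4·8 - (0)²) + (8·8 - (0)²) = 28 + 32 + 64 = 124,
  det = 4·(8·8 - (0)²) - (2)·((2)·8 - (0)·(0)) + (0)·((2)·(0) - 8·(0)) = 4·(64) - (2)·(16) + (0)·(0) = 224.
  So p(λ) = λ³ - 20λ² + 124λ - 224.
Step 2 — look for an integer root (rational root theorem: any rational root is an integer divisor of 224). Testing λ = 8:
  p(8) = 512 - 1280 + 992 - 224 = 0  ✓
  Dividing out (λ - 8): p(λ) = (λ - 8)(λ² - 12λ + 28).
Step 3 — remaining eigenvalues from the quadratic λ² - 12λ + 28 = 0:
  Δ = 12² - 4·28 = 144 - 112 = 32,  λ = (12 ± √32)/2 = (12 ± 5.6569)/2 ≈ 8.8284 or 3.1716.
  Sorted: λ_1 = 8.8284,  λ_2 = 8,  λ_3 = 3.1716  (check: sum = 20 = tr ✓).

Step 4 — unit eigenvector for λ_1 ≈ 8.8284: v spans the null space of (Sigma - λ_1 I), whose rows are
  r_1 = (-4.8284, 2, 0),  r_2 = (2, -0.8284, 0),  r_3 = (0, 0, -0.8284).
  v is orthogonal to every row, so take v ∝ r_1 × r_3 = ((2)·(-0.8284) - (0)·(0), (0)·(0) - (-4.8284)·(-0.8284), (-4.8284)·(0) - (2)·(0)) ≈ (-1.6569, -4, 0).
  Rescale (multiply by -1 so the first nonzero entry is positive): u = (1.6569, 4, 0).
  ||u|| = √((1.6569)² + (4)² + (0)²) = √(18.7452) ≈ 4.3296,  v_1 = u/||u|| ≈ (0.3827, 0.9239, 0) (||v_1|| = 1).

λ_1 = 8.8284,  λ_2 = 8,  λ_3 = 3.1716;  v_1 ≈ (0.3827, 0.9239, 0)


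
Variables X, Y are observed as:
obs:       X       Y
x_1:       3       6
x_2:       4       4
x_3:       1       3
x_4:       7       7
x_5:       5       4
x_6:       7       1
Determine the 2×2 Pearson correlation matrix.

Step 1 — column means:
  mean(X) = (3 + 4 + 1 + 7 + 5 + 7) / 6 = 27/6 = 4.5
  mean(Y) = (6 + 4 + 3 + 7 + 4 + 1) / 6 = 25/6 = 4.1667

Step 2 — sample variances and covariances s[i,j] = (1/(n-1)) · Σ_k (x_{k,i} - mean_i) · (x_{k,j} - mean_j), with n-1 = 5:
  s[X,X] = ((-1.5)·(-1.5) + (-0.5)·(-0.5) + (-3.5)·(-3.5) + (2.5)·(2.5) + (0.5)·(0.5) + (2.5)·(2.5)) / 5 = 27.5/5 = 5.5
  s[X,Y] = ((-1.5)·(1.8333) + (-0.5)·(-0.1667) + (-3.5)·(-1.1667) + (2.5)·(2.8333) + (0.5)·(-0.1667) + (2.5)·(-3.1667)) / 5 = 0.5/5 = 0.1
  s[Y,Y] = ((1.8333)·(1.8333) + (-0.1667)·(-0.1667) + (-1.1667)·(-1.1667) + (2.8333)·(2.8333) + (-0.1667)·(-0.1667) + (-3.1667)·(-3.1667)) / 5 = 22.8333/5 = 4.5667
  Sample standard deviations s_i = √(s[i,i]):
  s(X) = √(5.5) = 2.3452
  s(Y) = √(4.5667) = 2.137

Step 3 — r_{ij} = s_{ij} / (s_i · s_j):
  r[X,X] = 1 (diagonal).
  r[X,Y] = 0.1 / (2.3452 · 2.137) = 0.1 / 5.0117 = 0.02
  r[Y,Y] = 1 (diagonal).

R is symmetric with unit diagonal. Assembling:

R = [[1, 0.02],
 [0.02, 1]]


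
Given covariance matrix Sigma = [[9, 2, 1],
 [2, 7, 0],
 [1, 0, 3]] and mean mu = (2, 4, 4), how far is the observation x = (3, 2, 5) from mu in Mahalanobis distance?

Step 1 — centre the observation: (x - mu) = (1, -2, 1).

Step 2 — invert Sigma (cofactor / det for 3×3, or solve directly):
  Sigma^{-1} = [[0.1235, -0.0353, -0.0412],
 [-0.0353, 0.1529, 0.0118],
 [-0.0412, 0.0118, 0.3471]].

Step 3 — form the quadratic (x - mu)^T · Sigma^{-1} · (x - mu):
  Sigma^{-1} · (x - mu) = (0.1529, -0.3294, 0.2824).
  (x - mu)^T · [Sigma^{-1} · (x - mu)] = (1)·(0.1529) + (-2)·(-0.3294) + (1)·(0.2824) = 1.0941.

Step 4 — take square root: d = √(1.0941) ≈ 1.046.

d(x, mu) = √(1.0941) ≈ 1.046


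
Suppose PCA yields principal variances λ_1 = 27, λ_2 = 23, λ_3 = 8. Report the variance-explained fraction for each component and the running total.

Step 1 — total variance = trace(Sigma) = Σ λ_i = 27 + 23 + 8 = 58.

Step 2 — fraction explained by component i = λ_i / Σ λ:
  PC1: 27/58 = 0.4655
  PC2: 23/58 = 0.3966
  PC3: 8/58 = 0.1379

Step 3 — cumulative fraction after k components = (λ_1 + ... + λ_k) / Σ λ:
  k = 1: 27/58 = 0.4655
  k = 2: (27 + 23)/58 = 50/58 = 0.8621
  k = 3: (27 + 23 + 8)/58 = 58/58 = 1

Summary (fraction, with percent):

explained: PC1 0.4655 (46.55%), PC2 0.3966 (39.66%), PC3 0.1379 (13.79%);  cumulative: 0.4655, 0.8621, 1


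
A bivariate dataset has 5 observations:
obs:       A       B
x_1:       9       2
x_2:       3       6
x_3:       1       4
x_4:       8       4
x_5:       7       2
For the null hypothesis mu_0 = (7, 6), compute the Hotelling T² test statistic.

Step 1 — sample mean vector:
  mean(A) = (9 + 3 + 1 + 8 + 7) / 5 = 28/5 = 5.6
  mean(B) = (2 + 6 + 4 + 4 + 2) / 5 = 18/5 = 3.6
  x̄ = (5.6, 3.6),  deviation x̄ - mu_0 = (5.6, 3.6) - (7, 6) = (-1.4, -2.4).

Step 2 — sample covariance matrix, S[i,j] = (1/(n-1)) · Σ_k (x_{k,i} - mean_i) · (x_{k,j} - mean_j), divisor n-1 = 4:
  S[A,A] = ((3.4)·(3.4) + (-2.6)·(-2.6) + (-4.6)·(-4.6) + (2.4)·(2.4) + (1.4)·(1.4)) / 4 = 47.2/4 = 11.8
  S[A,B] = ((3.4)·(-1.6) + (-2.6)·(2.4) + (-4.6)·(0.4) + (2.4)·(0.4) + (1.4)·(-1.6)) / 4 = -14.8/4 = -3.7
  S[B,B] = ((-1.6)·(-1.6) + (2.4)·(2.4) + (0.4)·(0.4) + (0.4)·(0.4) + (-1.6)·(-1.6)) / 4 = 11.2/4 = 2.8
  S = [[11.8, -3.7],
 [-3.7, 2.8]].

Step 3 — invert S. det(S) = 11.8·2.8 - (-3.7)² = 19.35.
  S^{-1} = (1/det) · [[d, -b], [-b, a]] = [[0.1447, 0.1912],
 [0.1912, 0.6098]].

Step 4 — quadratic form (x̄ - mu_0)^T · S^{-1} · (x̄ - mu_0):
  S^{-1} · (x̄ - mu_0) = (-0.6615, -1.7313),
  (x̄ - mu_0)^T · [...] = (-1.4)·(-0.6615) + (-2.4)·(-1.7313) = 5.0811.

Step 5 — scale by n: T² = 5 · 5.0811 = 25.4057.

T² ≈ 25.4057


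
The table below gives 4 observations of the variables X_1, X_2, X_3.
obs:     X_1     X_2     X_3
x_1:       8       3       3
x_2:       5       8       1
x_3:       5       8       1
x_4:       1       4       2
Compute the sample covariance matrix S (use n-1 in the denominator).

Step 1 — column means:
  mean(X_1) = (8 + 5 + 5 + 1) / 4 = 19/4 = 4.75
  mean(X_2) = (3 + 8 + 8 + 4) / 4 = 23/4 = 5.75
  mean(X_3) = (3 + 1 + 1 + 2) / 4 = 7/4 = 1.75

Step 2 — sample covariance S[i,j] = (1/(n-1)) · Σ_k (x_{k,i} - mean_i) · (x_{k,j} - mean_j), with n-1 = 3.
  S[X_1,X_1] = ((3.25)·(3.25) + (0.25)·(0.25) + (0.25)·(0.25) + (-3.75)·(-3.75)) / 3 = 24.75/3 = 8.25
  S[X_1,X_2] = ((3.25)·(-2.75) + (0.25)·(2.25) + (0.25)·(2.25) + (-3.75)·(-1.75)) / 3 = -1.25/3 = -0.4167
  S[X_1,X_3] = ((3.25)·(1.25) + (0.25)·(-0.75) + (0.25)·(-0.75) + (-3.75)·(0.25)) / 3 = 2.75/3 = 0.9167
  S[X_2,X_2] = ((-2.75)·(-2.75) + (2.25)·(2.25) + (2.25)·(2.25) + (-1.75)·(-1.75)) / 3 = 20.75/3 = 6.9167
  S[X_2,X_3] = ((-2.75)·(1.25) + (2.25)·(-0.75) + (2.25)·(-0.75) + (-1.75)·(0.25)) / 3 = -7.25/3 = -2.4167
  S[X_3,X_3] = ((1.25)·(1.25) + (-0.75)·(-0.75) + (-0.75)·(-0.75) + (0.25)·(0.25)) / 3 = 2.75/3 = 0.9167

S is symmetric (S[j,i] = S[i,j]). Assembling:

S = [[8.25, -0.4167, 0.9167],
 [-0.4167, 6.9167, -2.4167],
 [0.9167, -2.4167, 0.9167]]


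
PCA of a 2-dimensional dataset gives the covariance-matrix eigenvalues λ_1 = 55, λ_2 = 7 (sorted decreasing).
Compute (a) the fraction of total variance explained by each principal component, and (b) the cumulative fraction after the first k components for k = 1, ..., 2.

Step 1 — total variance = trace(Sigma) = Σ λ_i = 55 + 7 = 62.

Step 2 — fraction explained by component i = λ_i / Σ λ:
  PC1: 55/62 = 0.8871
  PC2: 7/62 = 0.1129

Step 3 — cumulative fraction after k components = (λ_1 + ... + λ_k) / Σ λ:
  k = 1: 55/62 = 0.8871
  k = 2: (55 + 7)/62 = 62/62 = 1

Summary (fraction, with percent):

explained: PC1 0.8871 (88.71%), PC2 0.1129 (11.29%);  cumulative: 0.8871, 1


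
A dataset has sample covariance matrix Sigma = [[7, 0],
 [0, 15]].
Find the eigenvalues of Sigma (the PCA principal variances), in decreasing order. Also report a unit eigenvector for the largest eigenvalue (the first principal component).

Step 1 — characteristic polynomial of 2×2 Sigma:
  det(Sigma - λI) = λ² - trace · λ + det = 0.
  trace = 7 + 15 = 22, det = 7·15 - (0)² = 105.
Step 2 — discriminant:
  Δ = trace² - 4·det = 484 - 420 = 64.
Step 3 — eigenvalues:
  λ = (trace ± √Δ)/2 = (22 ± 8)/2,
  λ_1 = 15,  λ_2 = 7.

Step 4 — unit eigenvector for λ_1: Sigma is diagonal, so its eigenvectors are the coordinate axes. λ_1 = 15 is the diagonal entry on the second coordinate axis, hence
  v_1 = (0, 1) (||v_1|| = 1).

λ_1 = 15,  λ_2 = 7;  v_1 ≈ (0, 1)


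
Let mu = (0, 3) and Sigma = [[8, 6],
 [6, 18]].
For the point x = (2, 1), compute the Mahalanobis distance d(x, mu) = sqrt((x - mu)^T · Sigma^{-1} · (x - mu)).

Step 1 — centre the observation: (x - mu) = (2, -2).

Step 2 — invert Sigma. det(Sigma) = 8·18 - (6)² = 108.
  Sigma^{-1} = (1/det) · [[d, -b], [-b, a]] = [[0.1667, -0.0556],
 [-0.0556, 0.0741]].

Step 3 — form the quadratic (x - mu)^T · Sigma^{-1} · (x - mu):
  Sigma^{-1} · (x - mu) = (0.4444, -0.2593).
  (x - mu)^T · [Sigma^{-1} · (x - mu)] = (2)·(0.4444) + (-2)·(-0.2593) = 1.4074.

Step 4 — take square root: d = √(1.4074) ≈ 1.1863.

d(x, mu) = √(1.4074) ≈ 1.1863


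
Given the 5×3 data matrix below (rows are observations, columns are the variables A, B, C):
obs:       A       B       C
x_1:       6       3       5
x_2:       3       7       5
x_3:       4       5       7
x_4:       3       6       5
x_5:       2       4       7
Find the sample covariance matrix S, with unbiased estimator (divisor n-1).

Step 1 — column means:
  mean(A) = (6 + 3 + 4 + 3 + 2) / 5 = 18/5 = 3.6
  mean(B) = (3 + 7 + 5 + 6 + 4) / 5 = 25/5 = 5
  mean(C) = (5 + 5 + 7 + 5 + 7) / 5 = 29/5 = 5.8

Step 2 — sample covariance S[i,j] = (1/(n-1)) · Σ_k (x_{k,i} - mean_i) · (x_{k,j} - mean_j), with n-1 = 4.
  S[A,A] = ((2.4)·(2.4) + (-0.6)·(-0.6) + (0.4)·(0.4) + (-0.6)·(-0.6) + (-1.6)·(-1.6)) / 4 = 9.2/4 = 2.3
  S[A,B] = ((2.4)·(-2) + (-0.6)·(2) + (0.4)·(0) + (-0.6)·(1) + (-1.6)·(-1)) / 4 = -5/4 = -1.25
  S[A,C] = ((2.4)·(-0.8) + (-0.6)·(-0.8) + (0.4)·(1.2) + (-0.6)·(-0.8) + (-1.6)·(1.2)) / 4 = -2.4/4 = -0.6
  S[B,B] = ((-2)·(-2) + (2)·(2) + (0)·(0) + (1)·(1) + (-1)·(-1)) / 4 = 10/4 = 2.5
  S[B,C] = ((-2)·(-0.8) + (2)·(-0.8) + (0)·(1.2) + (1)·(-0.8) + (-1)·(1.2)) / 4 = -2/4 = -0.5
  S[C,C] = ((-0.8)·(-0.8) + (-0.8)·(-0.8) + (1.2)·(1.2) + (-0.8)·(-0.8) + (1.2)·(1.2)) / 4 = 4.8/4 = 1.2

S is symmetric (S[j,i] = S[i,j]). Assembling:

S = [[2.3, -1.25, -0.6],
 [-1.25, 2.5, -0.5],
 [-0.6, -0.5, 1.2]]


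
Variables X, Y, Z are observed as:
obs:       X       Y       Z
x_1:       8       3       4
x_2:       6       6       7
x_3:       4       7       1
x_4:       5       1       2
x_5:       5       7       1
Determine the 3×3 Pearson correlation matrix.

Step 1 — column means:
  mean(X) = (8 + 6 + 4 + 5 + 5) / 5 = 28/5 = 5.6
  mean(Y) = (3 + 6 + 7 + 1 + 7) / 5 = 24/5 = 4.8
  mean(Z) = (4 + 7 + 1 + 2 + 1) / 5 = 15/5 = 3

Step 2 — sample variances and covariances s[i,j] = (1/(n-1)) · Σ_k (x_{k,i} - mean_i) · (x_{k,j} - mean_j), with n-1 = 4:
  s[X,X] = ((2.4)·(2.4) + (0.4)·(0.4) + (-1.6)·(-1.6) + (-0.6)·(-0.6) + (-0.6)·(-0.6)) / 4 = 9.2/4 = 2.3
  s[X,Y] = ((2.4)·(-1.8) + (0.4)·(1.2) + (-1.6)·(2.2) + (-0.6)·(-3.8) + (-0.6)·(2.2)) / 4 = -6.4/4 = -1.6
  s[X,Z] = ((2.4)·(1) + (0.4)·(4) + (-1.6)·(-2) + (-0.6)·(-1) + (-0.6)·(-2)) / 4 = 9/4 = 2.25
  s[Y,Y] = ((-1.8)·(-1.8) + (1.2)·(1.2) + (2.2)·(2.2) + (-3.8)·(-3.8) + (2.2)·(2.2)) / 4 = 28.8/4 = 7.2
  s[Y,Z] = ((-1.8)·(1) + (1.2)·(4) + (2.2)·(-2) + (-3.8)·(-1) + (2.2)·(-2)) / 4 = -2/4 = -0.5
  s[Z,Z] = ((1)·(1) + (4)·(4) + (-2)·(-2) + (-1)·(-1) + (-2)·(-2)) / 4 = 26/4 = 6.5
  Sample standard deviations s_i = √(s[i,i]):
  s(X) = √(2.3) = 1.5166
  s(Y) = √(7.2) = 2.6833
  s(Z) = √(6.5) = 2.5495

Step 3 — r_{ij} = s_{ij} / (s_i · s_j):
  r[X,X] = 1 (diagonal).
  r[X,Y] = -1.6 / (1.5166 · 2.6833) = -1.6 / 4.0694 = -0.3932
  r[X,Z] = 2.25 / (1.5166 · 2.5495) = 2.25 / 3.8665 = 0.5819
  r[Y,Y] = 1 (diagonal).
  r[Y,Z] = -0.5 / (2.6833 · 2.5495) = -0.5 / 6.8411 = -0.0731
  r[Z,Z] = 1 (diagonal).

R is symmetric with unit diagonal. Assembling:

R = [[1, -0.3932, 0.5819],
 [-0.3932, 1, -0.0731],
 [0.5819, -0.0731, 1]]


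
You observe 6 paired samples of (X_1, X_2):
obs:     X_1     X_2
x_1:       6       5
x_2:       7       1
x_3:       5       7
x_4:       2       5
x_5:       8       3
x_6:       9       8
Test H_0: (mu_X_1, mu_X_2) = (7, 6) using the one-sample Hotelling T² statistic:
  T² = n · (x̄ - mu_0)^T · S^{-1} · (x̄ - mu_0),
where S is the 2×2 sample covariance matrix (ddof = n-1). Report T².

Step 1 — sample mean vector:
  mean(X_1) = (6 + 7 + 5 + 2 + 8 + 9) / 6 = 37/6 = 6.1667
  mean(X_2) = (5 + 1 + 7 + 5 + 3 + 8) / 6 = 29/6 = 4.8333
  x̄ = (6.1667, 4.8333),  deviation x̄ - mu_0 = (6.1667, 4.8333) - (7, 6) = (-0.8333, -1.1667).

Step 2 — sample covariance matrix, S[i,j] = (1/(n-1)) · Σ_k (x_{k,i} - mean_i) · (x_{k,j} - mean_j), divisor n-1 = 5:
  S[X_1,X_1] = ((-0.1667)·(-0.1667) + (0.8333)·(0.8333) + (-1.1667)·(-1.1667) + (-4.1667)·(-4.1667) + (1.8333)·(1.8333) + (2.8333)·(2.8333)) / 5 = 30.8333/5 = 6.1667
  S[X_1,X_2] = ((-0.1667)·(0.1667) + (0.8333)·(-3.8333) + (-1.1667)·(2.1667) + (-4.1667)·(0.1667) + (1.8333)·(-1.8333) + (2.8333)·(3.1667)) / 5 = -0.8333/5 = -0.1667
  S[X_2,X_2] = ((0.1667)·(0.1667) + (-3.8333)·(-3.8333) + (2.1667)·(2.1667) + (0.1667)·(0.1667) + (-1.8333)·(-1.8333) + (3.1667)·(3.1667)) / 5 = 32.8333/5 = 6.5667
  S = [[6.1667, -0.1667],
 [-0.1667, 6.5667]].

Step 3 — invert S. det(S) = 6.1667·6.5667 - (-0.1667)² = 40.4667.
  S^{-1} = (1/det) · [[d, -b], [-b, a]] = [[0.1623, 0.0041],
 [0.0041, 0.1524]].

Step 4 — quadratic form (x̄ - mu_0)^T · S^{-1} · (x̄ - mu_0):
  S^{-1} · (x̄ - mu_0) = (-0.14, -0.1812),
  (x̄ - mu_0)^T · [...] = (-0.8333)·(-0.14) + (-1.1667)·(-0.1812) = 0.3281.

Step 5 — scale by n: T² = 6 · 0.3281 = 1.9687.

T² ≈ 1.9687


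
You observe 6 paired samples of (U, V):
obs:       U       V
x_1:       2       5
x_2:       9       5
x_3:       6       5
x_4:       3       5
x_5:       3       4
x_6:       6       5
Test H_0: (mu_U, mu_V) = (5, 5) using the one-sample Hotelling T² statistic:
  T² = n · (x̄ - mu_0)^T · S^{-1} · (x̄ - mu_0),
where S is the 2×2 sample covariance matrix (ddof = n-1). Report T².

Step 1 — sample mean vector:
  mean(U) = (2 + 9 + 6 + 3 + 3 + 6) / 6 = 29/6 = 4.8333
  mean(V) = (5 + 5 + 5 + 5 + 4 + 5) / 6 = 29/6 = 4.8333
  x̄ = (4.8333, 4.8333),  deviation x̄ - mu_0 = (4.8333, 4.8333) - (5, 5) = (-0.1667, -0.1667).

Step 2 — sample covariance matrix, S[i,j] = (1/(n-1)) · Σ_k (x_{k,i} - mean_i) · (x_{k,j} - mean_j), divisor n-1 = 5:
  S[U,U] = ((-2.8333)·(-2.8333) + (4.1667)·(4.1667) + (1.1667)·(1.1667) + (-1.8333)·(-1.8333) + (-1.8333)·(-1.8333) + (1.1667)·(1.1667)) / 5 = 34.8333/5 = 6.9667
  S[U,V] = ((-2.8333)·(0.1667) + (4.1667)·(0.1667) + (1.1667)·(0.1667) + (-1.8333)·(0.1667) + (-1.8333)·(-0.8333) + (1.1667)·(0.1667)) / 5 = 1.8333/5 = 0.3667
  S[V,V] = ((0.1667)·(0.1667) + (0.1667)·(0.1667) + (0.1667)·(0.1667) + (0.1667)·(0.1667) + (-0.8333)·(-0.8333) + (0.1667)·(0.1667)) / 5 = 0.8333/5 = 0.1667
  S = [[6.9667, 0.3667],
 [0.3667, 0.1667]].

Step 3 — invert S. det(S) = 6.9667·0.1667 - (0.3667)² = 1.0267.
  S^{-1} = (1/det) · [[d, -b], [-b, a]] = [[0.1623, -0.3571],
 [-0.3571, 6.7857]].

Step 4 — quadratic form (x̄ - mu_0)^T · S^{-1} · (x̄ - mu_0):
  S^{-1} · (x̄ - mu_0) = (0.0325, -1.0714),
  (x̄ - mu_0)^T · [...] = (-0.1667)·(0.0325) + (-0.1667)·(-1.0714) = 0.1732.

Step 5 — scale by n: T² = 6 · 0.1732 = 1.039.

T² ≈ 1.039


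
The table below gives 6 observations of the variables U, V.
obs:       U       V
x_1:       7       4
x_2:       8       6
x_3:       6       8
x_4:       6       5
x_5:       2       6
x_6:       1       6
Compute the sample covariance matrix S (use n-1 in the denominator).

Step 1 — column means:
  mean(U) = (7 + 8 + 6 + 6 + 2 + 1) / 6 = 30/6 = 5
  mean(V) = (4 + 6 + 8 + 5 + 6 + 6) / 6 = 35/6 = 5.8333

Step 2 — sample covariance S[i,j] = (1/(n-1)) · Σ_k (x_{k,i} - mean_i) · (x_{k,j} - mean_j), with n-1 = 5.
  S[U,U] = ((2)·(2) + (3)·(3) + (1)·(1) + (1)·(1) + (-3)·(-3) + (-4)·(-4)) / 5 = 40/5 = 8
  S[U,V] = ((2)·(-1.8333) + (3)·(0.1667) + (1)·(2.1667) + (1)·(-0.8333) + (-3)·(0.1667) + (-4)·(0.1667)) / 5 = -3/5 = -0.6
  S[V,V] = ((-1.8333)·(-1.8333) + (0.1667)·(0.1667) + (2.1667)·(2.1667) + (-0.8333)·(-0.8333) + (0.1667)·(0.1667) + (0.1667)·(0.1667)) / 5 = 8.8333/5 = 1.7667

S is symmetric (S[j,i] = S[i,j]). Assembling:

S = [[8, -0.6],
 [-0.6, 1.7667]]


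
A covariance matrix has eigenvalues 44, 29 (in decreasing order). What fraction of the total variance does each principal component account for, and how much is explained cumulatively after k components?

Step 1 — total variance = trace(Sigma) = Σ λ_i = 44 + 29 = 73.

Step 2 — fraction explained by component i = λ_i / Σ λ:
  PC1: 44/73 = 0.6027
  PC2: 29/73 = 0.3973

Step 3 — cumulative fraction after k components = (λ_1 + ... + λ_k) / Σ λ:
  k = 1: 44/73 = 0.6027
  k = 2: (44 + 29)/73 = 73/73 = 1

Summary (fraction, with percent):

explained: PC1 0.6027 (60.27%), PC2 0.3973 (39.73%);  cumulative: 0.6027, 1


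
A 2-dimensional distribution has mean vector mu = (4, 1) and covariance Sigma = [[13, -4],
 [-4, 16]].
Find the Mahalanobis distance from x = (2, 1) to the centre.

Step 1 — centre the observation: (x - mu) = (-2, 0).

Step 2 — invert Sigma. det(Sigma) = 13·16 - (-4)² = 192.
  Sigma^{-1} = (1/det) · [[d, -b], [-b, a]] = [[0.0833, 0.0208],
 [0.0208, 0.0677]].

Step 3 — form the quadratic (x - mu)^T · Sigma^{-1} · (x - mu):
  Sigma^{-1} · (x - mu) = (-0.1667, -0.0417).
  (x - mu)^T · [Sigma^{-1} · (x - mu)] = (-2)·(-0.1667) + (0)·(-0.0417) = 0.3333.

Step 4 — take square root: d = √(0.3333) ≈ 0.5774.

d(x, mu) = √(0.3333) ≈ 0.5774


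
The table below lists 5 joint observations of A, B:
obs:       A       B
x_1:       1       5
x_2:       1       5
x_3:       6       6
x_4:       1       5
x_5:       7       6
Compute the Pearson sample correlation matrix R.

Step 1 — column means:
  mean(A) = (1 + 1 + 6 + 1 + 7) / 5 = 16/5 = 3.2
  mean(B) = (5 + 5 + 6 + 5 + 6) / 5 = 27/5 = 5.4

Step 2 — sample variances and covariances s[i,j] = (1/(n-1)) · Σ_k (x_{k,i} - mean_i) · (x_{k,j} - mean_j), with n-1 = 4:
  s[A,A] = ((-2.2)·(-2.2) + (-2.2)·(-2.2) + (2.8)·(2.8) + (-2.2)·(-2.2) + (3.8)·(3.8)) / 4 = 36.8/4 = 9.2
  s[A,B] = ((-2.2)·(-0.4) + (-2.2)·(-0.4) + (2.8)·(0.6) + (-2.2)·(-0.4) + (3.8)·(0.6)) / 4 = 6.6/4 = 1.65
  s[B,B] = ((-0.4)·(-0.4) + (-0.4)·(-0.4) + (0.6)·(0.6) + (-0.4)·(-0.4) + (0.6)·(0.6)) / 4 = 1.2/4 = 0.3
  Sample standard deviations s_i = √(s[i,i]):
  s(A) = √(9.2) = 3.0332
  s(B) = √(0.3) = 0.5477

Step 3 — r_{ij} = s_{ij} / (s_i · s_j):
  r[A,A] = 1 (diagonal).
  r[A,B] = 1.65 / (3.0332 · 0.5477) = 1.65 / 1.6613 = 0.9932
  r[B,B] = 1 (diagonal).

R is symmetric with unit diagonal. Assembling:

R = [[1, 0.9932],
 [0.9932, 1]]


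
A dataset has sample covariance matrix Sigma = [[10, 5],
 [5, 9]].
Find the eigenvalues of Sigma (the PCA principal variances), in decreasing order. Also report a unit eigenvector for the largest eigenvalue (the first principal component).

Step 1 — characteristic polynomial of 2×2 Sigma:
  det(Sigma - λI) = λ² - trace · λ + det = 0.
  trace = 10 + 9 = 19, det = 10·9 - (5)² = 65.
Step 2 — discriminant:
  Δ = trace² - 4·det = 361 - 260 = 101.
Step 3 — eigenvalues:
  λ = (trace ± √Δ)/2 = (19 ± 10.0499)/2,
  λ_1 = 14.5249,  λ_2 = 4.4751.

Step 4 — unit eigenvector for λ_1: solve (Sigma - λ_1 I)v = 0. First row:
  (10 - 14.5249)·v_x + (5)·v_y = 0, i.e. (-4.5249)·v_x + (5)·v_y = 0,
  so v ∝ (b, λ_1 - a) = (5, 4.5249) = u.
  ||u|| = √((5)² + (4.5249)²) = √(45.4751) ≈ 6.7435,
  v_1 = u/||u|| ≈ (0.7415, 0.671) (||v_1|| = 1).

λ_1 = 14.5249,  λ_2 = 4.4751;  v_1 ≈ (0.7415, 0.671)


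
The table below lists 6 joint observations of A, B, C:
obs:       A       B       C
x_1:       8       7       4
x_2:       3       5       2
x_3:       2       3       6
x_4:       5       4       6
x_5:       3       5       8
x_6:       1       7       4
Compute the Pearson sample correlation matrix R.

Step 1 — column means:
  mean(A) = (8 + 3 + 2 + 5 + 3 + 1) / 6 = 22/6 = 3.6667
  mean(B) = (7 + 5 + 3 + 4 + 5 + 7) / 6 = 31/6 = 5.1667
  mean(C) = (4 + 2 + 6 + 6 + 8 + 4) / 6 = 30/6 = 5

Step 2 — sample variances and covariances s[i,j] = (1/(n-1)) · Σ_k (x_{k,i} - mean_i) · (x_{k,j} - mean_j), with n-1 = 5:
  s[A,A] = ((4.3333)·(4.3333) + (-0.6667)·(-0.6667) + (-1.6667)·(-1.6667) + (1.3333)·(1.3333) + (-0.6667)·(-0.6667) + (-2.6667)·(-2.6667)) / 5 = 31.3333/5 = 6.2667
  s[A,B] = ((4.3333)·(1.8333) + (-0.6667)·(-0.1667) + (-1.6667)·(-2.1667) + (1.3333)·(-1.1667) + (-0.6667)·(-0.1667) + (-2.6667)·(1.8333)) / 5 = 5.3333/5 = 1.0667
  s[A,C] = ((4.3333)·(-1) + (-0.6667)·(-3) + (-1.6667)·(1) + (1.3333)·(1) + (-0.6667)·(3) + (-2.6667)·(-1)) / 5 = -2/5 = -0.4
  s[B,B] = ((1.8333)·(1.8333) + (-0.1667)·(-0.1667) + (-2.1667)·(-2.1667) + (-1.1667)·(-1.1667) + (-0.1667)·(-0.1667) + (1.8333)·(1.8333)) / 5 = 12.8333/5 = 2.5667
  s[B,C] = ((1.8333)·(-1) + (-0.1667)·(-3) + (-2.1667)·(1) + (-1.1667)·(1) + (-0.1667)·(3) + (1.8333)·(-1)) / 5 = -7/5 = -1.4
  s[C,C] = ((-1)·(-1) + (-3)·(-3) + (1)·(1) + (1)·(1) + (3)·(3) + (-1)·(-1)) / 5 = 22/5 = 4.4
  Sample standard deviations s_i = √(s[i,i]):
  s(A) = √(6.2667) = 2.5033
  s(B) = √(2.5667) = 1.6021
  s(C) = √(4.4) = 2.0976

Step 3 — r_{ij} = s_{ij} / (s_i · s_j):
  r[A,A] = 1 (diagonal).
  r[A,B] = 1.0667 / (2.5033 · 1.6021) = 1.0667 / 4.0105 = 0.266
  r[A,C] = -0.4 / (2.5033 · 2.0976) = -0.4 / 5.251 = -0.0762
  r[B,B] = 1 (diagonal).
  r[B,C] = -1.4 / (1.6021 · 2.0976) = -1.4 / 3.3606 = -0.4166
  r[C,C] = 1 (diagonal).

R is symmetric with unit diagonal. Assembling:

R = [[1, 0.266, -0.0762],
 [0.266, 1, -0.4166],
 [-0.0762, -0.4166, 1]]


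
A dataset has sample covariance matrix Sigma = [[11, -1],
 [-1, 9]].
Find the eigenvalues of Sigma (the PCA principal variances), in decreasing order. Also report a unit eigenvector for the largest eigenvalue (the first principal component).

Step 1 — characteristic polynomial of 2×2 Sigma:
  det(Sigma - λI) = λ² - trace · λ + det = 0.
  trace = 11 + 9 = 20, det = 11·9 - (-1)² = 98.
Step 2 — discriminant:
  Δ = trace² - 4·det = 400 - 392 = 8.
Step 3 — eigenvalues:
  λ = (trace ± √Δ)/2 = (20 ± 2.8284)/2,
  λ_1 = 11.4142,  λ_2 = 8.5858.

Step 4 — unit eigenvector for λ_1: solve (Sigma - λ_1 I)v = 0. First row:
  (11 - 11.4142)·v_x + (-1)·v_y = 0, i.e. (-0.4142)·v_x + (-1)·v_y = 0,
  so v ∝ (b, λ_1 - a) = (-1, 0.4142); multiply by -1 so the first entry is positive: u = (1, -0.4142).
  ||u|| = √((1)² + (-0.4142)²) = √(1.1716) ≈ 1.0824,
  v_1 = u/||u|| ≈ (0.9239, -0.3827) (||v_1|| = 1).

λ_1 = 11.4142,  λ_2 = 8.5858;  v_1 ≈ (0.9239, -0.3827)


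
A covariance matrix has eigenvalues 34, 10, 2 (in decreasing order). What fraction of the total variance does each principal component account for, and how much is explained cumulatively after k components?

Step 1 — total variance = trace(Sigma) = Σ λ_i = 34 + 10 + 2 = 46.

Step 2 — fraction explained by component i = λ_i / Σ λ:
  PC1: 34/46 = 0.7391
  PC2: 10/46 = 0.2174
  PC3: 2/46 = 0.0435

Step 3 — cumulative fraction after k components = (λ_1 + ... + λ_k) / Σ λ:
  k = 1: 34/46 = 0.7391
  k = 2: (34 + 10)/46 = 44/46 = 0.9565
  k = 3: (34 + 10 + 2)/46 = 46/46 = 1

Summary (fraction, with percent):

explained: PC1 0.7391 (73.91%), PC2 0.2174 (21.74%), PC3 0.0435 (4.35%);  cumulative: 0.7391, 0.9565, 1


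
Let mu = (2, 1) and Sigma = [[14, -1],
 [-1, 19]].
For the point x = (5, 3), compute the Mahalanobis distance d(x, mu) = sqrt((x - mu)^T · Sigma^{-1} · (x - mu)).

Step 1 — centre the observation: (x - mu) = (3, 2).

Step 2 — invert Sigma. det(Sigma) = 14·19 - (-1)² = 265.
  Sigma^{-1} = (1/det) · [[d, -b], [-b, a]] = [[0.0717, 0.0038],
 [0.0038, 0.0528]].

Step 3 — form the quadratic (x - mu)^T · Sigma^{-1} · (x - mu):
  Sigma^{-1} · (x - mu) = (0.2226, 0.117).
  (x - mu)^T · [Sigma^{-1} · (x - mu)] = (3)·(0.2226) + (2)·(0.117) = 0.9019.

Step 4 — take square root: d = √(0.9019) ≈ 0.9497.

d(x, mu) = √(0.9019) ≈ 0.9497


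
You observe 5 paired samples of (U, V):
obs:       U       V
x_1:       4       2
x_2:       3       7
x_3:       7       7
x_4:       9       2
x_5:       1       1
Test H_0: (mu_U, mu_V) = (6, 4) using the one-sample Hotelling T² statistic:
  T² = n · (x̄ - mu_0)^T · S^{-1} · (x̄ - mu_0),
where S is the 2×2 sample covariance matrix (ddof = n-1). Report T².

Step 1 — sample mean vector:
  mean(U) = (4 + 3 + 7 + 9 + 1) / 5 = 24/5 = 4.8
  mean(V) = (2 + 7 + 7 + 2 + 1) / 5 = 19/5 = 3.8
  x̄ = (4.8, 3.8),  deviation x̄ - mu_0 = (4.8, 3.8) - (6, 4) = (-1.2, -0.2).

Step 2 — sample covariance matrix, S[i,j] = (1/(n-1)) · Σ_k (x_{k,i} - mean_i) · (x_{k,j} - mean_j), divisor n-1 = 4:
  S[U,U] = ((-0.8)·(-0.8) + (-1.8)·(-1.8) + (2.2)·(2.2) + (4.2)·(4.2) + (-3.8)·(-3.8)) / 4 = 40.8/4 = 10.2
  S[U,V] = ((-0.8)·(-1.8) + (-1.8)·(3.2) + (2.2)·(3.2) + (4.2)·(-1.8) + (-3.8)·(-2.8)) / 4 = 5.8/4 = 1.45
  S[V,V] = ((-1.8)·(-1.8) + (3.2)·(3.2) + (3.2)·(3.2) + (-1.8)·(-1.8) + (-2.8)·(-2.8)) / 4 = 34.8/4 = 8.7
  S = [[10.2, 1.45],
 [1.45, 8.7]].

Step 3 — invert S. det(S) = 10.2·8.7 - (1.45)² = 86.6375.
  S^{-1} = (1/det) · [[d, -b], [-b, a]] = [[0.1004, -0.0167],
 [-0.0167, 0.1177]].

Step 4 — quadratic form (x̄ - mu_0)^T · S^{-1} · (x̄ - mu_0):
  S^{-1} · (x̄ - mu_0) = (-0.1172, -0.0035),
  (x̄ - mu_0)^T · [...] = (-1.2)·(-0.1172) + (-0.2)·(-0.0035) = 0.1413.

Step 5 — scale by n: T² = 5 · 0.1413 = 0.7064.

T² ≈ 0.7064


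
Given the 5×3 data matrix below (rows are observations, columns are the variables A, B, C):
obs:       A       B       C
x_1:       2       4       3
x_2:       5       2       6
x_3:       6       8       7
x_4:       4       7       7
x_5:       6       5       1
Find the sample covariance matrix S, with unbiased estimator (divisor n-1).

Step 1 — column means:
  mean(A) = (2 + 5 + 6 + 4 + 6) / 5 = 23/5 = 4.6
  mean(B) = (4 + 2 + 8 + 7 + 5) / 5 = 26/5 = 5.2
  mean(C) = (3 + 6 + 7 + 7 + 1) / 5 = 24/5 = 4.8

Step 2 — sample covariance S[i,j] = (1/(n-1)) · Σ_k (x_{k,i} - mean_i) · (x_{k,j} - mean_j), with n-1 = 4.
  S[A,A] = ((-2.6)·(-2.6) + (0.4)·(0.4) + (1.4)·(1.4) + (-0.6)·(-0.6) + (1.4)·(1.4)) / 4 = 11.2/4 = 2.8
  S[A,B] = ((-2.6)·(-1.2) + (0.4)·(-3.2) + (1.4)·(2.8) + (-0.6)·(1.8) + (1.4)·(-0.2)) / 4 = 4.4/4 = 1.1
  S[A,C] = ((-2.6)·(-1.8) + (0.4)·(1.2) + (1.4)·(2.2) + (-0.6)·(2.2) + (1.4)·(-3.8)) / 4 = 1.6/4 = 0.4
  S[B,B] = ((-1.2)·(-1.2) + (-3.2)·(-3.2) + (2.8)·(2.8) + (1.8)·(1.8) + (-0.2)·(-0.2)) / 4 = 22.8/4 = 5.7
  S[B,C] = ((-1.2)·(-1.8) + (-3.2)·(1.2) + (2.8)·(2.2) + (1.8)·(2.2) + (-0.2)·(-3.8)) / 4 = 9.2/4 = 2.3
  S[C,C] = ((-1.8)·(-1.8) + (1.2)·(1.2) + (2.2)·(2.2) + (2.2)·(2.2) + (-3.8)·(-3.8)) / 4 = 28.8/4 = 7.2

S is symmetric (S[j,i] = S[i,j]). Assembling:

S = [[2.8, 1.1, 0.4],
 [1.1, 5.7, 2.3],
 [0.4, 2.3, 7.2]]


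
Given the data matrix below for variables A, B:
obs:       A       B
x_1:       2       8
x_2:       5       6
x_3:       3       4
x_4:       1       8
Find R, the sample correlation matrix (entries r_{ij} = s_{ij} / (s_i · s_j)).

Step 1 — column means:
  mean(A) = (2 + 5 + 3 + 1) / 4 = 11/4 = 2.75
  mean(B) = (8 + 6 + 4 + 8) / 4 = 26/4 = 6.5

Step 2 — sample variances and covariances s[i,j] = (1/(n-1)) · Σ_k (x_{k,i} - mean_i) · (x_{k,j} - mean_j), with n-1 = 3:
  s[A,A] = ((-0.75)·(-0.75) + (2.25)·(2.25) + (0.25)·(0.25) + (-1.75)·(-1.75)) / 3 = 8.75/3 = 2.9167
  s[A,B] = ((-0.75)·(1.5) + (2.25)·(-0.5) + (0.25)·(-2.5) + (-1.75)·(1.5)) / 3 = -5.5/3 = -1.8333
  s[B,B] = ((1.5)·(1.5) + (-0.5)·(-0.5) + (-2.5)·(-2.5) + (1.5)·(1.5)) / 3 = 11/3 = 3.6667
  Sample standard deviations s_i = √(s[i,i]):
  s(A) = √(2.9167) = 1.7078
  s(B) = √(3.6667) = 1.9149

Step 3 — r_{ij} = s_{ij} / (s_i · s_j):
  r[A,A] = 1 (diagonal).
  r[A,B] = -1.8333 / (1.7078 · 1.9149) = -1.8333 / 3.2702 = -0.5606
  r[B,B] = 1 (diagonal).

R is symmetric with unit diagonal. Assembling:

R = [[1, -0.5606],
 [-0.5606, 1]]


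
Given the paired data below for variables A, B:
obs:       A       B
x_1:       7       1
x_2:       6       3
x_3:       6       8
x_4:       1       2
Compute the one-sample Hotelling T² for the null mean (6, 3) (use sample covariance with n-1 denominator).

Step 1 — sample mean vector:
  mean(A) = (7 + 6 + 6 + 1) / 4 = 20/4 = 5
  mean(B) = (1 + 3 + 8 + 2) / 4 = 14/4 = 3.5
  x̄ = (5, 3.5),  deviation x̄ - mu_0 = (5, 3.5) - (6, 3) = (-1, 0.5).

Step 2 — sample covariance matrix, S[i,j] = (1/(n-1)) · Σ_k (x_{k,i} - mean_i) · (x_{k,j} - mean_j), divisor n-1 = 3:
  S[A,A] = ((2)·(2) + (1)·(1) + (1)·(1) + (-4)·(-4)) / 3 = 22/3 = 7.3333
  S[A,B] = ((2)·(-2.5) + (1)·(-0.5) + (1)·(4.5) + (-4)·(-1.5)) / 3 = 5/3 = 1.6667
  S[B,B] = ((-2.5)·(-2.5) + (-0.5)·(-0.5) + (4.5)·(4.5) + (-1.5)·(-1.5)) / 3 = 29/3 = 9.6667
  S = [[7.3333, 1.6667],
 [1.6667, 9.6667]].

Step 3 — invert S. det(S) = 7.3333·9.6667 - (1.6667)² = 68.1111.
  S^{-1} = (1/det) · [[d, -b], [-b, a]] = [[0.1419, -0.0245],
 [-0.0245, 0.1077]].

Step 4 — quadratic form (x̄ - mu_0)^T · S^{-1} · (x̄ - mu_0):
  S^{-1} · (x̄ - mu_0) = (-0.1542, 0.0783),
  (x̄ - mu_0)^T · [...] = (-1)·(-0.1542) + (0.5)·(0.0783) = 0.1933.

Step 5 — scale by n: T² = 4 · 0.1933 = 0.7732.

T² ≈ 0.7732
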